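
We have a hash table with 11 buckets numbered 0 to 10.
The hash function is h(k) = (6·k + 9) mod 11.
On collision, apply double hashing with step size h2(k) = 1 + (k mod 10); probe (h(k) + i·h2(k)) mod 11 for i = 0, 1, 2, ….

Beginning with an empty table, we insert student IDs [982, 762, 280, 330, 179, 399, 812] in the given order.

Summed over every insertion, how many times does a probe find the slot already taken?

Insert 982: h=5, slot 5 empty => index 5.
Insert 762: h=5, h2=3, slot 5 occupied => index 8.
Insert 280: h=6, slot 6 empty => index 6.
Insert 330: h=9, slot 9 empty => index 9.
Insert 179: h=5, h2=10, slot 5 occupied => index 4.
Insert 399: h=5, h2=10, slots 5,4 occupied => index 3.
Insert 812: h=8, h2=3, slot 8 occupied => index 0.
Table: [812, —, —, 399, 179, 982, 280, —, 762, 330, —]

5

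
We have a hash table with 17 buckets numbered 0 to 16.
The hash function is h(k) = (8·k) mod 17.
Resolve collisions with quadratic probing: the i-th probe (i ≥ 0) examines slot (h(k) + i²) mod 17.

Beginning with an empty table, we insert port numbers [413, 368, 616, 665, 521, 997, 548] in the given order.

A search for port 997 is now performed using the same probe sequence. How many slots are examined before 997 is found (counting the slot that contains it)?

3

413: h=6 → slot 6
368: h=3 → slot 3
616: h=15 → slot 15
665: h=16 → slot 16
521: h=3, probe 3,4 → slot 4
997: h=3, probe 3,4,7 → slot 7
548: h=15, probe 15,16,2 → slot 2
Table: [—, —, 548, 368, 521, —, 413, 997, —, —, —, —, —, —, —, 616, 665]
Lookup 997: h=3, probe 3,4,7 → found at 7.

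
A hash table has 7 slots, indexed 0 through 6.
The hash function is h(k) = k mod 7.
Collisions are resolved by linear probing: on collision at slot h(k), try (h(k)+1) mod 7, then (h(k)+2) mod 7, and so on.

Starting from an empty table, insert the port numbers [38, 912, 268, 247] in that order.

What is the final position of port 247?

38 hashes to 3; slot 3 is free -> place at 3.
912 hashes to 2; slot 2 is free -> place at 2.
268 hashes to 2; 2,3 taken -> place at 4.
247 hashes to 2; 2,3,4 taken -> place at 5.
Table: [∅, ∅, 912, 38, 268, 247, ∅]

5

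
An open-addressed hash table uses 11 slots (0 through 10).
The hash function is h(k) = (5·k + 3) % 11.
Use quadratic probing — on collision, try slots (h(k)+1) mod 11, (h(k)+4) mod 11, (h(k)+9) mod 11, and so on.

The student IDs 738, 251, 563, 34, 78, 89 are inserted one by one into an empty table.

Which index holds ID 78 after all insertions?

738 hashes to 8; slot 8 is free => place at 8.
251 hashes to 4; slot 4 is free => place at 4.
563 hashes to 2; slot 2 is free => place at 2.
34 hashes to 8; 8 taken => place at 9.
78 hashes to 8; 8,9 taken => place at 1.
89 hashes to 8; 8,9,1 taken => place at 6.
Table: [., 78, 563, ., 251, ., 89, ., 738, 34, .]

1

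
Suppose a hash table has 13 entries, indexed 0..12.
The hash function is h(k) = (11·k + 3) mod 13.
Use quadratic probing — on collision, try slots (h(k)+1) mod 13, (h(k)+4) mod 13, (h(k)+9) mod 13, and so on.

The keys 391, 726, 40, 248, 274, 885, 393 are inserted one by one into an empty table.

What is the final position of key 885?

4

Insert 391: h=1, slot 1 empty -> index 1.
Insert 726: h=7, slot 7 empty -> index 7.
Insert 40: h=1, slot 1 occupied -> index 2.
Insert 248: h=1, slots 1,2 occupied -> index 5.
Insert 274: h=1, slots 1,2,5 occupied -> index 10.
Insert 885: h=1, slots 1,2,5,10 occupied -> index 4.
Insert 393: h=10, slot 10 occupied -> index 11.
Table: [_, 391, 40, _, 885, 248, _, 726, _, _, 274, 393, _]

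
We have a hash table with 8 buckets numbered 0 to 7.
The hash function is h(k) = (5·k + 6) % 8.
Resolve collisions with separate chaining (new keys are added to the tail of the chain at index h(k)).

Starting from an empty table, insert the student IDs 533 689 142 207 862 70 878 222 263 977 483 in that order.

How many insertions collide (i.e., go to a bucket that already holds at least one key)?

533 → bucket 7
689 → bucket 3
142 → bucket 4
207 → bucket 1
862 → bucket 4 (collision)
70 → bucket 4 (collision)
878 → bucket 4 (collision)
222 → bucket 4 (collision)
263 → bucket 1 (collision)
977 → bucket 3 (collision)
483 → bucket 5
Final buckets:
0: .
1: 207 -> 263
2: .
3: 689 -> 977
4: 142 -> 862 -> 70 -> 878 -> 222
5: 483
6: .
7: 533

6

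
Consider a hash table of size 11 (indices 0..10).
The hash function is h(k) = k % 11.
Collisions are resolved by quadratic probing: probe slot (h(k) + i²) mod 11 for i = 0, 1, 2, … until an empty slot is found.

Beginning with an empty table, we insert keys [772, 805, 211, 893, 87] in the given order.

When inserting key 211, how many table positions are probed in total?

3

Insert 772: h=2, slot 2 empty → index 2.
Insert 805: h=2, slot 2 occupied → index 3.
Insert 211: h=2, slots 2,3 occupied → index 6.
Insert 893: h=2, slots 2,3,6 occupied → index 0.
Insert 87: h=10, slot 10 empty → index 10.
Table: [893, —, 772, 805, —, —, 211, —, —, —, 87]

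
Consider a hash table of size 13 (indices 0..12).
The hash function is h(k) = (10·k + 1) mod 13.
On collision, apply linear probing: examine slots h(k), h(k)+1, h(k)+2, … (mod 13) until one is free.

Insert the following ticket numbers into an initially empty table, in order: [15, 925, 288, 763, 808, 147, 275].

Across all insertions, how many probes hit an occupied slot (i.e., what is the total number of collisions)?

Insert 15: h=8, slot 8 empty → index 8.
Insert 925: h=8, slot 8 occupied → index 9.
Insert 288: h=8, slots 8,9 occupied → index 10.
Insert 763: h=0, slot 0 empty → index 0.
Insert 808: h=8, slots 8,9,10 occupied → index 11.
Insert 147: h=2, slot 2 empty → index 2.
Insert 275: h=8, slots 8,9,10,11 occupied → index 12.
Table: [763, ., 147, ., ., ., ., ., 15, 925, 288, 808, 275]

10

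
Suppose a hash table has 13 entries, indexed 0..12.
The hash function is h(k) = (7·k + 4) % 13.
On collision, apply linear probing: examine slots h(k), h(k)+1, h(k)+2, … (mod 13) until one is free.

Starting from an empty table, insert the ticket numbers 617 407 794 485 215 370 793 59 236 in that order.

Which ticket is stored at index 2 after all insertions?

617: h=7 → slot 7
407: h=6 → slot 6
794: h=11 → slot 11
485: h=6, probe 6,7,8 → slot 8
215: h=1 → slot 1
370: h=7, probe 7,8,9 → slot 9
793: h=4 → slot 4
59: h=1, probe 1,2 → slot 2
236: h=5 → slot 5
Table: [∅, 215, 59, ∅, 793, 236, 407, 617, 485, 370, ∅, 794, ∅]

59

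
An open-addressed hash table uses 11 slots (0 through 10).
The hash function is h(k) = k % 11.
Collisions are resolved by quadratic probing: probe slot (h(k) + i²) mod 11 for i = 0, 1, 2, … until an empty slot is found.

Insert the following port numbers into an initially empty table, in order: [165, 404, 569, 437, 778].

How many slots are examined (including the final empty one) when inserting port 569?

165: h=0 → slot 0
404: h=8 → slot 8
569: h=8, probe 8,9 → slot 9
437: h=8, probe 8,9,1 → slot 1
778: h=8, probe 8,9,1,6 → slot 6
Table: [165, 437, ., ., ., ., 778, ., 404, 569, .]

2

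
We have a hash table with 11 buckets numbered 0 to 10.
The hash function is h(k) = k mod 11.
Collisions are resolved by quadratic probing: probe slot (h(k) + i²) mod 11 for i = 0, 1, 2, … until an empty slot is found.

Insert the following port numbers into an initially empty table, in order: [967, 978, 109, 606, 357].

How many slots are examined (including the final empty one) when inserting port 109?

967: h=10 → slot 10
978: h=10, probe 10,0 → slot 0
109: h=10, probe 10,0,3 → slot 3
606: h=1 → slot 1
357: h=5 → slot 5
Table: [978, 606, ., 109, ., 357, ., ., ., ., 967]

3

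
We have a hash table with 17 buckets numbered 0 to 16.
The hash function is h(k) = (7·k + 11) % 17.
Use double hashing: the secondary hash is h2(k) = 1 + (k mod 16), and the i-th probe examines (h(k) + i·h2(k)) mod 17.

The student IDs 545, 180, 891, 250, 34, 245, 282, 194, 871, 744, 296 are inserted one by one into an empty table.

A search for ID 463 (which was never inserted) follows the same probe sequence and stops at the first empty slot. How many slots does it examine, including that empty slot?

2

Insert 545: h=1, slot 1 empty → index 1.
Insert 180: h=13, slot 13 empty → index 13.
Insert 891: h=9, slot 9 empty → index 9.
Insert 250: h=10, slot 10 empty → index 10.
Insert 34: h=11, slot 11 empty → index 11.
Insert 245: h=9, h2=6, slot 9 occupied → index 15.
Insert 282: h=13, h2=11, slot 13 occupied → index 7.
Insert 194: h=9, h2=3, slot 9 occupied → index 12.
Insert 871: h=5, slot 5 empty → index 5.
Insert 744: h=0, slot 0 empty → index 0.
Insert 296: h=9, h2=9, slots 9,1,10 occupied → index 2.
Table: [744, 545, 296, -, -, 871, -, 282, -, 891, 250, 34, 194, 180, -, 245, -]
Lookup 463: h=5, h2=16, probe 5,4 → slot 4 empty, not found.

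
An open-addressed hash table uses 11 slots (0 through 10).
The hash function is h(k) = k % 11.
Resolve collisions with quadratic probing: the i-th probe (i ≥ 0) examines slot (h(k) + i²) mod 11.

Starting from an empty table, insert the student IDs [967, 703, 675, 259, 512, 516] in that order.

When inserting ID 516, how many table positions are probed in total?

3

967 hashes to 10; slot 10 is free => place at 10.
703 hashes to 10; 10 taken => place at 0.
675 hashes to 4; slot 4 is free => place at 4.
259 hashes to 6; slot 6 is free => place at 6.
512 hashes to 6; 6 taken => place at 7.
516 hashes to 10; 10,0 taken => place at 3.
Table: [703, -, -, 516, 675, -, 259, 512, -, -, 967]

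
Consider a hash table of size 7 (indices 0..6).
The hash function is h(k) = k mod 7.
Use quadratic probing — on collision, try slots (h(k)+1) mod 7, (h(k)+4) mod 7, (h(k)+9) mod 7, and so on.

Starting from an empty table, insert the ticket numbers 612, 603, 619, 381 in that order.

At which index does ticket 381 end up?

612: h=3 -> slot 3
603: h=1 -> slot 1
619: h=3, probe 3,4 -> slot 4
381: h=3, probe 3,4,0 -> slot 0
Table: [381, 603, _, 612, 619, _, _]

0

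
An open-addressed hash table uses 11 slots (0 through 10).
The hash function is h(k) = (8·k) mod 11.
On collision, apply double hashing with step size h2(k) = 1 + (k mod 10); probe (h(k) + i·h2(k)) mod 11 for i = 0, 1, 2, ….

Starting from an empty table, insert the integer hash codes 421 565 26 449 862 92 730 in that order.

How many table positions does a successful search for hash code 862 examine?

421: h=2 -> slot 2
565: h=10 -> slot 10
26: h=10, h2=7, probe 10,6 -> slot 6
449: h=6, h2=10, probe 6,5 -> slot 5
862: h=10, h2=3, probe 10,2,5,8 -> slot 8
92: h=10, h2=3, probe 10,2,5,8,0 -> slot 0
730: h=10, h2=1, probe 10,0,1 -> slot 1
Table: [92, 730, 421, ., ., 449, 26, ., 862, ., 565]
Lookup 862: h=10, h2=3, probe 10,2,5,8 → found at 8.

4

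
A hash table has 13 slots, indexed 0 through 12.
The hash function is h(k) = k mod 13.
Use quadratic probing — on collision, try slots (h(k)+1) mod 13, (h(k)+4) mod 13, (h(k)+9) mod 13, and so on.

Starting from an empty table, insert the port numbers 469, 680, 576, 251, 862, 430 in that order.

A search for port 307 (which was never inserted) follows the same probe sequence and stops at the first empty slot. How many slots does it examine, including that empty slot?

Insert 469: h=1, slot 1 empty => index 1.
Insert 680: h=4, slot 4 empty => index 4.
Insert 576: h=4, slot 4 occupied => index 5.
Insert 251: h=4, slots 4,5 occupied => index 8.
Insert 862: h=4, slots 4,5,8 occupied => index 0.
Insert 430: h=1, slot 1 occupied => index 2.
Table: [862, 469, 430, —, 680, 576, —, —, 251, —, —, —, —]
Lookup 307: h=8, probe 8,9 → slot 9 empty, not found.

2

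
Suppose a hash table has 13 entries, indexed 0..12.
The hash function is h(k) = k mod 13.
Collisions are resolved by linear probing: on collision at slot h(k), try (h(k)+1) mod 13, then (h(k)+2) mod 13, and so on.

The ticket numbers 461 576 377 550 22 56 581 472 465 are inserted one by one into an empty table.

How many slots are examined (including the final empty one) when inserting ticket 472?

461: h=6 -> slot 6
576: h=4 -> slot 4
377: h=0 -> slot 0
550: h=4, probe 4,5 -> slot 5
22: h=9 -> slot 9
56: h=4, probe 4,5,6,7 -> slot 7
581: h=9, probe 9,10 -> slot 10
472: h=4, probe 4,5,6,7,8 -> slot 8
465: h=10, probe 10,11 -> slot 11
Table: [377, ∅, ∅, ∅, 576, 550, 461, 56, 472, 22, 581, 465, ∅]

5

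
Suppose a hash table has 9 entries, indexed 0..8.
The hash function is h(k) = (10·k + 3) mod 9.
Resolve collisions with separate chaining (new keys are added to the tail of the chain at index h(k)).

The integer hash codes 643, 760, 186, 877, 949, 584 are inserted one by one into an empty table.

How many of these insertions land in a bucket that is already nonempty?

Insert 643: h=7, bucket 7 empty → new chain.
Insert 760: h=7, bucket 7 nonempty → append to chain.
Insert 186: h=0, bucket 0 empty → new chain.
Insert 877: h=7, bucket 7 nonempty → append to chain.
Insert 949: h=7, bucket 7 nonempty → append to chain.
Insert 584: h=2, bucket 2 empty → new chain.
Final buckets:
0: 186
1: _
2: 584
3: _
4: _
5: _
6: _
7: 643 -> 760 -> 877 -> 949
8: _

3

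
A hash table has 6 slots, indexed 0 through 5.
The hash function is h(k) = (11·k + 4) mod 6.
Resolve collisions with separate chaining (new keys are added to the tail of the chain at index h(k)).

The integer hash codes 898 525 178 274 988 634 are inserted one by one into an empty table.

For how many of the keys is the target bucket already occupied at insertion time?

Insert 898: h=0, bucket 0 empty → new chain.
Insert 525: h=1, bucket 1 empty → new chain.
Insert 178: h=0, bucket 0 nonempty → append to chain.
Insert 274: h=0, bucket 0 nonempty → append to chain.
Insert 988: h=0, bucket 0 nonempty → append to chain.
Insert 634: h=0, bucket 0 nonempty → append to chain.
Final buckets:
0: 898 -> 178 -> 274 -> 988 -> 634
1: 525
2: _
3: _
4: _
5: _

4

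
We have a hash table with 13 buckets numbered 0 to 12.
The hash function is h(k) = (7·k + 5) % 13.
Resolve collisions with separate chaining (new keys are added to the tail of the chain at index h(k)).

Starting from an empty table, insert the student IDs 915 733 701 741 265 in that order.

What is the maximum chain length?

3

915 -> bucket 1
733 -> bucket 1 (collision)
701 -> bucket 11
741 -> bucket 5
265 -> bucket 1 (collision)
Final buckets:
0: —
1: 915 -> 733 -> 265
2: —
3: —
4: —
5: 741
6: —
7: —
8: —
9: —
10: —
11: 701
12: —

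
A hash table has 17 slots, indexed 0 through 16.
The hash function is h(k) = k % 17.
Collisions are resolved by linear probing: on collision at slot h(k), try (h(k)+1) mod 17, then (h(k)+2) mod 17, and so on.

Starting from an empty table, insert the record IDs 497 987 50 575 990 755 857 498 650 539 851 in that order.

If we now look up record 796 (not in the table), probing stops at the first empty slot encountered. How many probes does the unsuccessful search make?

2

Insert 497: h=4, slot 4 empty → index 4.
Insert 987: h=1, slot 1 empty → index 1.
Insert 50: h=16, slot 16 empty → index 16.
Insert 575: h=14, slot 14 empty → index 14.
Insert 990: h=4, slot 4 occupied → index 5.
Insert 755: h=7, slot 7 empty → index 7.
Insert 857: h=7, slot 7 occupied → index 8.
Insert 498: h=5, slot 5 occupied → index 6.
Insert 650: h=4, slots 4,5,6,7,8 occupied → index 9.
Insert 539: h=12, slot 12 empty → index 12.
Insert 851: h=1, slot 1 occupied → index 2.
Table: [-, 987, 851, -, 497, 990, 498, 755, 857, 650, -, -, 539, -, 575, -, 50]
Lookup 796: h=14, probe 14,15 → slot 15 empty, not found.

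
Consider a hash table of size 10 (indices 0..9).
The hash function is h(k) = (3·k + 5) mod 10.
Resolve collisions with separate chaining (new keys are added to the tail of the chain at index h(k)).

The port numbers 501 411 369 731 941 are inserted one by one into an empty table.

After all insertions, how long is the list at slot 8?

Insert 501: h=8, bucket 8 empty -> new chain.
Insert 411: h=8, bucket 8 nonempty -> append to chain.
Insert 369: h=2, bucket 2 empty -> new chain.
Insert 731: h=8, bucket 8 nonempty -> append to chain.
Insert 941: h=8, bucket 8 nonempty -> append to chain.
Final buckets:
0: .
1: .
2: 369
3: .
4: .
5: .
6: .
7: .
8: 501 -> 411 -> 731 -> 941
9: .

4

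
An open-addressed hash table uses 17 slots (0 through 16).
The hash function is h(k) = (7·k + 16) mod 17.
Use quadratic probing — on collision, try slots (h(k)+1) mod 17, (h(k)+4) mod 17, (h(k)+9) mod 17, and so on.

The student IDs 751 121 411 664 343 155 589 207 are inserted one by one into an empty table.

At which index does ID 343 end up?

Insert 751: h=3, slot 3 empty => index 3.
Insert 121: h=13, slot 13 empty => index 13.
Insert 411: h=3, slot 3 occupied => index 4.
Insert 664: h=6, slot 6 empty => index 6.
Insert 343: h=3, slots 3,4 occupied => index 7.
Insert 155: h=13, slot 13 occupied => index 14.
Insert 589: h=8, slot 8 empty => index 8.
Insert 207: h=3, slots 3,4,7 occupied => index 12.
Table: [-, -, -, 751, 411, -, 664, 343, 589, -, -, -, 207, 121, 155, -, -]

7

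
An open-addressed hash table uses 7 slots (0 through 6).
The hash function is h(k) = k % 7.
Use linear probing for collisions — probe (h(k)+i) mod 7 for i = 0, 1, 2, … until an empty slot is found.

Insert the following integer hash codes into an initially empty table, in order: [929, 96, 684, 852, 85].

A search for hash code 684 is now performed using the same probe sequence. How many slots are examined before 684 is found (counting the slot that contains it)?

3

Insert 929: h=5, slot 5 empty -> index 5.
Insert 96: h=5, slot 5 occupied -> index 6.
Insert 684: h=5, slots 5,6 occupied -> index 0.
Insert 852: h=5, slots 5,6,0 occupied -> index 1.
Insert 85: h=1, slot 1 occupied -> index 2.
Table: [684, 852, 85, ∅, ∅, 929, 96]
Lookup 684: h=5, probe 5,6,0 → found at 0.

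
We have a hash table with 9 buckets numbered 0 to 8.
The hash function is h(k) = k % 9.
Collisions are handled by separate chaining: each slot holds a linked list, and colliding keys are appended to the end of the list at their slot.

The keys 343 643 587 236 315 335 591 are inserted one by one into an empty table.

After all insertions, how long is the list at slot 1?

1

Insert 343: h=1, bucket 1 empty -> new chain.
Insert 643: h=4, bucket 4 empty -> new chain.
Insert 587: h=2, bucket 2 empty -> new chain.
Insert 236: h=2, bucket 2 nonempty -> append to chain.
Insert 315: h=0, bucket 0 empty -> new chain.
Insert 335: h=2, bucket 2 nonempty -> append to chain.
Insert 591: h=6, bucket 6 empty -> new chain.
Final buckets:
0: 315
1: 343
2: 587 -> 236 -> 335
3: .
4: 643
5: .
6: 591
7: .
8: .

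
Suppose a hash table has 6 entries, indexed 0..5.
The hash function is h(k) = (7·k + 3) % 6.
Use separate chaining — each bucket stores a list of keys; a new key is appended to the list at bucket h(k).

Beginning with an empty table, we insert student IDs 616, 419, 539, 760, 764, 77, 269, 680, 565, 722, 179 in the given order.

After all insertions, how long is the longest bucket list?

5

Insert 616: h=1, bucket 1 empty → new chain.
Insert 419: h=2, bucket 2 empty → new chain.
Insert 539: h=2, bucket 2 nonempty → append to chain.
Insert 760: h=1, bucket 1 nonempty → append to chain.
Insert 764: h=5, bucket 5 empty → new chain.
Insert 77: h=2, bucket 2 nonempty → append to chain.
Insert 269: h=2, bucket 2 nonempty → append to chain.
Insert 680: h=5, bucket 5 nonempty → append to chain.
Insert 565: h=4, bucket 4 empty → new chain.
Insert 722: h=5, bucket 5 nonempty → append to chain.
Insert 179: h=2, bucket 2 nonempty → append to chain.
Final buckets:
0: -
1: 616 -> 760
2: 419 -> 539 -> 77 -> 269 -> 179
3: -
4: 565
5: 764 -> 680 -> 722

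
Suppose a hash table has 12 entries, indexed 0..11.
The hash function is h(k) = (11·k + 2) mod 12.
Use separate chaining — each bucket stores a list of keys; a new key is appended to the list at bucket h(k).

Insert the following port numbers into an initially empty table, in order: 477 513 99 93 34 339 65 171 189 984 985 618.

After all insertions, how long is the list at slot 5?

4

477 → bucket 5
513 → bucket 5 (collision)
99 → bucket 11
93 → bucket 5 (collision)
34 → bucket 4
339 → bucket 11 (collision)
65 → bucket 9
171 → bucket 11 (collision)
189 → bucket 5 (collision)
984 → bucket 2
985 → bucket 1
618 → bucket 8
Final buckets:
0: -
1: 985
2: 984
3: -
4: 34
5: 477 -> 513 -> 93 -> 189
6: -
7: -
8: 618
9: 65
10: -
11: 99 -> 339 -> 171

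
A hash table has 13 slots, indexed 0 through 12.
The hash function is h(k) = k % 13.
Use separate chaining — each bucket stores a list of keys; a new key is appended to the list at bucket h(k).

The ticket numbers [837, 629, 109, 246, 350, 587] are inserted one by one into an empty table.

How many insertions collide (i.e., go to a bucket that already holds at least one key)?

3

837 → bucket 5
629 → bucket 5 (collision)
109 → bucket 5 (collision)
246 → bucket 12
350 → bucket 12 (collision)
587 → bucket 2
Final buckets:
0: _
1: _
2: 587
3: _
4: _
5: 837 -> 629 -> 109
6: _
7: _
8: _
9: _
10: _
11: _
12: 246 -> 350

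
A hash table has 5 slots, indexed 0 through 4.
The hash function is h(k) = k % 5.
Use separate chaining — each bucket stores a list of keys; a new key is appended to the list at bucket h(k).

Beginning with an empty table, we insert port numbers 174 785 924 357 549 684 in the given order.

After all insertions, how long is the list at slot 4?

174 → bucket 4
785 → bucket 0
924 → bucket 4 (collision)
357 → bucket 2
549 → bucket 4 (collision)
684 → bucket 4 (collision)
Final buckets:
0: 785
1: -
2: 357
3: -
4: 174 -> 924 -> 549 -> 684

4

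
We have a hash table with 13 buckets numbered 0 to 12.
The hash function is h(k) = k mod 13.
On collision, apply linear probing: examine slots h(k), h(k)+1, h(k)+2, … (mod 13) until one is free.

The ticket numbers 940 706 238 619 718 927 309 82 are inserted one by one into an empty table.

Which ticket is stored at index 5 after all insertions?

706

940: h=4 => slot 4
706: h=4, probe 4,5 => slot 5
238: h=4, probe 4,5,6 => slot 6
619: h=8 => slot 8
718: h=3 => slot 3
927: h=4, probe 4,5,6,7 => slot 7
309: h=10 => slot 10
82: h=4, probe 4,5,6,7,8,9 => slot 9
Table: [—, —, —, 718, 940, 706, 238, 927, 619, 82, 309, —, —]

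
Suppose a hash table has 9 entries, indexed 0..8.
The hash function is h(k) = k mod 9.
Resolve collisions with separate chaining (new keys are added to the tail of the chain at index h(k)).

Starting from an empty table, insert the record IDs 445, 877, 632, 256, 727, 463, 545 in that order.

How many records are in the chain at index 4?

Insert 445: h=4, bucket 4 empty → new chain.
Insert 877: h=4, bucket 4 nonempty → append to chain.
Insert 632: h=2, bucket 2 empty → new chain.
Insert 256: h=4, bucket 4 nonempty → append to chain.
Insert 727: h=7, bucket 7 empty → new chain.
Insert 463: h=4, bucket 4 nonempty → append to chain.
Insert 545: h=5, bucket 5 empty → new chain.
Final buckets:
0: .
1: .
2: 632
3: .
4: 445 -> 877 -> 256 -> 463
5: 545
6: .
7: 727
8: .

4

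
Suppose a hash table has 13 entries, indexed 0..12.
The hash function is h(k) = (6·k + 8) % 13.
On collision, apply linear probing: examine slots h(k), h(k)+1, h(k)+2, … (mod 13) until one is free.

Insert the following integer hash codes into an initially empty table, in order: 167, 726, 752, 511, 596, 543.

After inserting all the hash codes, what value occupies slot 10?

726

167 hashes to 9; slot 9 is free => place at 9.
726 hashes to 9; 9 taken => place at 10.
752 hashes to 9; 9,10 taken => place at 11.
511 hashes to 6; slot 6 is free => place at 6.
596 hashes to 9; 9,10,11 taken => place at 12.
543 hashes to 3; slot 3 is free => place at 3.
Table: [—, —, —, 543, —, —, 511, —, —, 167, 726, 752, 596]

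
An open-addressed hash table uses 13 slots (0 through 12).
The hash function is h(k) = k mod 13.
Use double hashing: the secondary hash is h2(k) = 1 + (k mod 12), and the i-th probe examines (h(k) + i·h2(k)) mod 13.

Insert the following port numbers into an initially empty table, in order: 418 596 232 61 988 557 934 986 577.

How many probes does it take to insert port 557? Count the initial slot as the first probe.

418: h=2 → slot 2
596: h=11 → slot 11
232: h=11, h2=5, probe 11,3 → slot 3
61: h=9 → slot 9
988: h=0 → slot 0
557: h=11, h2=6, probe 11,4 → slot 4
934: h=11, h2=11, probe 11,9,7 → slot 7
986: h=11, h2=3, probe 11,1 → slot 1
577: h=5 → slot 5
Table: [988, 986, 418, 232, 557, 577, -, 934, -, 61, -, 596, -]

2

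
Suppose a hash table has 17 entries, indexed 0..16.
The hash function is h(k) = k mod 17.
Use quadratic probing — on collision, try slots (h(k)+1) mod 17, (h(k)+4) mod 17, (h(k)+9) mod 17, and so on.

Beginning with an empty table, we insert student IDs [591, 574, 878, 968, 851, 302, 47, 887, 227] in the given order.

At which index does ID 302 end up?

591 hashes to 13; slot 13 is free => place at 13.
574 hashes to 13; 13 taken => place at 14.
878 hashes to 11; slot 11 is free => place at 11.
968 hashes to 16; slot 16 is free => place at 16.
851 hashes to 1; slot 1 is free => place at 1.
302 hashes to 13; 13,14 taken => place at 0.
47 hashes to 13; 13,14,0 taken => place at 5.
887 hashes to 3; slot 3 is free => place at 3.
227 hashes to 6; slot 6 is free => place at 6.
Table: [302, 851, ∅, 887, ∅, 47, 227, ∅, ∅, ∅, ∅, 878, ∅, 591, 574, ∅, 968]

0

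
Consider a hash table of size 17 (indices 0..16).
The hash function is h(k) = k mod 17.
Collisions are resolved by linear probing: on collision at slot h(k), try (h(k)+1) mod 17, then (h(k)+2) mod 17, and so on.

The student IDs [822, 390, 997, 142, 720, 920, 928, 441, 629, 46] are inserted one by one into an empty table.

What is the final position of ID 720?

822 hashes to 6; slot 6 is free => place at 6.
390 hashes to 16; slot 16 is free => place at 16.
997 hashes to 11; slot 11 is free => place at 11.
142 hashes to 6; 6 taken => place at 7.
720 hashes to 6; 6,7 taken => place at 8.
920 hashes to 2; slot 2 is free => place at 2.
928 hashes to 10; slot 10 is free => place at 10.
441 hashes to 16; 16 taken => place at 0.
629 hashes to 0; 0 taken => place at 1.
46 hashes to 12; slot 12 is free => place at 12.
Table: [441, 629, 920, ., ., ., 822, 142, 720, ., 928, 997, 46, ., ., ., 390]

8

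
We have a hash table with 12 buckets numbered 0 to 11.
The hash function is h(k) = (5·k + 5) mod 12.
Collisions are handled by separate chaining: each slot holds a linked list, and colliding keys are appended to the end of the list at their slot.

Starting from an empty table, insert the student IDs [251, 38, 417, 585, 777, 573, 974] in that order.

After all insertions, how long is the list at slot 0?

251 -> bucket 0
38 -> bucket 3
417 -> bucket 2
585 -> bucket 2 (collision)
777 -> bucket 2 (collision)
573 -> bucket 2 (collision)
974 -> bucket 3 (collision)
Final buckets:
0: 251
1: _
2: 417 -> 585 -> 777 -> 573
3: 38 -> 974
4: _
5: _
6: _
7: _
8: _
9: _
10: _
11: _

1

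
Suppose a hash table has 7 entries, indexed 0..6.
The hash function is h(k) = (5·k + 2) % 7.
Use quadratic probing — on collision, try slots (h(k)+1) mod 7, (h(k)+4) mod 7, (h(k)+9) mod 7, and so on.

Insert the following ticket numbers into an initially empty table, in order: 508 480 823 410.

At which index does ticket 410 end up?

3

508: h=1 -> slot 1
480: h=1, probe 1,2 -> slot 2
823: h=1, probe 1,2,5 -> slot 5
410: h=1, probe 1,2,5,3 -> slot 3
Table: [., 508, 480, 410, ., 823, .]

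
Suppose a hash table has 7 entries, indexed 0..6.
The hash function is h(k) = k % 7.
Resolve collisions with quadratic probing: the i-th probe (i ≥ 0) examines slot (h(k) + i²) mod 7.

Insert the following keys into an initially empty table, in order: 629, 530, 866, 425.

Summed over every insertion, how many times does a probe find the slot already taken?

5

Insert 629: h=6, slot 6 empty -> index 6.
Insert 530: h=5, slot 5 empty -> index 5.
Insert 866: h=5, slots 5,6 occupied -> index 2.
Insert 425: h=5, slots 5,6,2 occupied -> index 0.
Table: [425, -, 866, -, -, 530, 629]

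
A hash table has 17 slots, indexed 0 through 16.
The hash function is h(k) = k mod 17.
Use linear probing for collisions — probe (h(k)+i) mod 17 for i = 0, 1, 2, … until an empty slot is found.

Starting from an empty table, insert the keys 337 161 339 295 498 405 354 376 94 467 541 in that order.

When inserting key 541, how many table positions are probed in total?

337: h=14 => slot 14
161: h=8 => slot 8
339: h=16 => slot 16
295: h=6 => slot 6
498: h=5 => slot 5
405: h=14, probe 14,15 => slot 15
354: h=14, probe 14,15,16,0 => slot 0
376: h=2 => slot 2
94: h=9 => slot 9
467: h=8, probe 8,9,10 => slot 10
541: h=14, probe 14,15,16,0,1 => slot 1
Table: [354, 541, 376, -, -, 498, 295, -, 161, 94, 467, -, -, -, 337, 405, 339]

5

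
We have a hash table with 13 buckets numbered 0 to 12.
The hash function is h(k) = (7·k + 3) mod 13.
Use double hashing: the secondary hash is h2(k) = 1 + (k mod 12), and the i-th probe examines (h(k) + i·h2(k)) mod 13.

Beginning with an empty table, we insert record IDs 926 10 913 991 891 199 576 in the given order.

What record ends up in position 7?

576

Insert 926: h=11, slot 11 empty → index 11.
Insert 10: h=8, slot 8 empty → index 8.
Insert 913: h=11, h2=2, slot 11 occupied → index 0.
Insert 991: h=11, h2=8, slot 11 occupied → index 6.
Insert 891: h=0, h2=4, slot 0 occupied → index 4.
Insert 199: h=5, slot 5 empty → index 5.
Insert 576: h=5, h2=1, slots 5,6 occupied → index 7.
Table: [913, _, _, _, 891, 199, 991, 576, 10, _, _, 926, _]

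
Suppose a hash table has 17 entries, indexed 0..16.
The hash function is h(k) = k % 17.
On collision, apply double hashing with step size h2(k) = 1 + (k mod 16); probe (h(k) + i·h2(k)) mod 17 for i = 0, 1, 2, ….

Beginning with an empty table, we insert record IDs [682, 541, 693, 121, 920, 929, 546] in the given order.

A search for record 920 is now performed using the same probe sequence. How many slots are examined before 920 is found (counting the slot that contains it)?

682 hashes to 2; slot 2 is free => place at 2.
541 hashes to 14; slot 14 is free => place at 14.
693 hashes to 13; slot 13 is free => place at 13.
121 hashes to 2, h2=10; 2 taken => place at 12.
920 hashes to 2, h2=9; 2 taken => place at 11.
929 hashes to 11, h2=2; 11,13 taken => place at 15.
546 hashes to 2, h2=3; 2 taken => place at 5.
Table: [., ., 682, ., ., 546, ., ., ., ., ., 920, 121, 693, 541, 929, .]
Lookup 920: h=2, h2=9, probe 2,11 → found at 11.

2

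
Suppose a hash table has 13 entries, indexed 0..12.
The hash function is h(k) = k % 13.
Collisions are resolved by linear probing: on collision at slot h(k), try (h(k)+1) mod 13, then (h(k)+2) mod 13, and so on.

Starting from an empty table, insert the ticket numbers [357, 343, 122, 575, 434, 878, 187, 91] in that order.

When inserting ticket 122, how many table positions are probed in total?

3

357: h=6 -> slot 6
343: h=5 -> slot 5
122: h=5, probe 5,6,7 -> slot 7
575: h=3 -> slot 3
434: h=5, probe 5,6,7,8 -> slot 8
878: h=7, probe 7,8,9 -> slot 9
187: h=5, probe 5,6,7,8,9,10 -> slot 10
91: h=0 -> slot 0
Table: [91, —, —, 575, —, 343, 357, 122, 434, 878, 187, —, —]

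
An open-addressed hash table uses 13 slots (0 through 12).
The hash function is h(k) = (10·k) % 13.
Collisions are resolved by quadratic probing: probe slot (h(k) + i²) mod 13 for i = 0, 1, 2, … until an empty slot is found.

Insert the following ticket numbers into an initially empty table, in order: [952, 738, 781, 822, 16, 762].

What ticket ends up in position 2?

Insert 952: h=4, slot 4 empty => index 4.
Insert 738: h=9, slot 9 empty => index 9.
Insert 781: h=10, slot 10 empty => index 10.
Insert 822: h=4, slot 4 occupied => index 5.
Insert 16: h=4, slots 4,5 occupied => index 8.
Insert 762: h=2, slot 2 empty => index 2.
Table: [_, _, 762, _, 952, 822, _, _, 16, 738, 781, _, _]

762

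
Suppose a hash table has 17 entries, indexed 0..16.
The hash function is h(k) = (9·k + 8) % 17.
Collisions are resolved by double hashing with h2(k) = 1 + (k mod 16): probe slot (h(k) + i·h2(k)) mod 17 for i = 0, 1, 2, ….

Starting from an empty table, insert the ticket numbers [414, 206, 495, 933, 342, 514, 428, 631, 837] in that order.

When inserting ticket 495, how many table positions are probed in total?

2

414: h=11 => slot 11
206: h=9 => slot 9
495: h=9, h2=16, probe 9,8 => slot 8
933: h=7 => slot 7
342: h=9, h2=7, probe 9,16 => slot 16
514: h=10 => slot 10
428: h=1 => slot 1
631: h=9, h2=8, probe 9,0 => slot 0
837: h=10, h2=6, probe 10,16,5 => slot 5
Table: [631, 428, _, _, _, 837, _, 933, 495, 206, 514, 414, _, _, _, _, 342]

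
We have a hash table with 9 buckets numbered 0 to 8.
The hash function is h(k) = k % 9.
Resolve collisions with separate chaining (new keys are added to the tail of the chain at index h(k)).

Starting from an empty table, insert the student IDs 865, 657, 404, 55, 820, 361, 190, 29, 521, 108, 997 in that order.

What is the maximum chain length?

5

865 → bucket 1
657 → bucket 0
404 → bucket 8
55 → bucket 1 (collision)
820 → bucket 1 (collision)
361 → bucket 1 (collision)
190 → bucket 1 (collision)
29 → bucket 2
521 → bucket 8 (collision)
108 → bucket 0 (collision)
997 → bucket 7
Final buckets:
0: 657 -> 108
1: 865 -> 55 -> 820 -> 361 -> 190
2: 29
3: .
4: .
5: .
6: .
7: 997
8: 404 -> 521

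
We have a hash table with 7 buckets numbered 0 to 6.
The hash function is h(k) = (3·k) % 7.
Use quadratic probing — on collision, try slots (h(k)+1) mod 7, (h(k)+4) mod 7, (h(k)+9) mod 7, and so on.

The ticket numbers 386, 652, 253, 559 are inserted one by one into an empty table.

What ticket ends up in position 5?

559

386: h=3 -> slot 3
652: h=3, probe 3,4 -> slot 4
253: h=3, probe 3,4,0 -> slot 0
559: h=4, probe 4,5 -> slot 5
Table: [253, -, -, 386, 652, 559, -]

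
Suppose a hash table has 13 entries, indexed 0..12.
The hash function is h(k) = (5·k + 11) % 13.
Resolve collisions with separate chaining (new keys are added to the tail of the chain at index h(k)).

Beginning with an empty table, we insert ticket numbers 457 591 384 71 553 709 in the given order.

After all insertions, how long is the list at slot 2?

2

Insert 457: h=8, bucket 8 empty → new chain.
Insert 591: h=2, bucket 2 empty → new chain.
Insert 384: h=7, bucket 7 empty → new chain.
Insert 71: h=2, bucket 2 nonempty → append to chain.
Insert 553: h=7, bucket 7 nonempty → append to chain.
Insert 709: h=7, bucket 7 nonempty → append to chain.
Final buckets:
0: .
1: .
2: 591 -> 71
3: .
4: .
5: .
6: .
7: 384 -> 553 -> 709
8: 457
9: .
10: .
11: .
12: .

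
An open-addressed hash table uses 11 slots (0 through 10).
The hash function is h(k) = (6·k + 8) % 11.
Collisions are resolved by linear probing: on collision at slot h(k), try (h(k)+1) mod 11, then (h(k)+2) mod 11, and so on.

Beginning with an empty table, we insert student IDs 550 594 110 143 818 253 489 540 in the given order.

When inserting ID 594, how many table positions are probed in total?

Insert 550: h=8, slot 8 empty => index 8.
Insert 594: h=8, slot 8 occupied => index 9.
Insert 110: h=8, slots 8,9 occupied => index 10.
Insert 143: h=8, slots 8,9,10 occupied => index 0.
Insert 818: h=10, slots 10,0 occupied => index 1.
Insert 253: h=8, slots 8,9,10,0,1 occupied => index 2.
Insert 489: h=5, slot 5 empty => index 5.
Insert 540: h=3, slot 3 empty => index 3.
Table: [143, 818, 253, 540, ∅, 489, ∅, ∅, 550, 594, 110]

2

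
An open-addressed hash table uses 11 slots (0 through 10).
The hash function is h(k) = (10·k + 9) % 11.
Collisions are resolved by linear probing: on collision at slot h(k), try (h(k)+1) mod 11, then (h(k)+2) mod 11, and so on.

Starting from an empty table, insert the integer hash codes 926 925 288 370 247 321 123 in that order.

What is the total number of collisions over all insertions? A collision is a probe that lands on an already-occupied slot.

926: h=7 => slot 7
925: h=8 => slot 8
288: h=7, probe 7,8,9 => slot 9
370: h=2 => slot 2
247: h=4 => slot 4
321: h=7, probe 7,8,9,10 => slot 10
123: h=7, probe 7,8,9,10,0 => slot 0
Table: [123, -, 370, -, 247, -, -, 926, 925, 288, 321]

9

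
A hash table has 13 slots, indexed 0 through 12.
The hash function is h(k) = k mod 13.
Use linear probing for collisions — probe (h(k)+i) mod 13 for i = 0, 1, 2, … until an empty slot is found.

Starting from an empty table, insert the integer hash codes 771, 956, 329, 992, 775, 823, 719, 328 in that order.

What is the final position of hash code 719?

10

771 hashes to 4; slot 4 is free → place at 4.
956 hashes to 7; slot 7 is free → place at 7.
329 hashes to 4; 4 taken → place at 5.
992 hashes to 4; 4,5 taken → place at 6.
775 hashes to 8; slot 8 is free → place at 8.
823 hashes to 4; 4,5,6,7,8 taken → place at 9.
719 hashes to 4; 4,5,6,7,8,9 taken → place at 10.
328 hashes to 3; slot 3 is free → place at 3.
Table: [∅, ∅, ∅, 328, 771, 329, 992, 956, 775, 823, 719, ∅, ∅]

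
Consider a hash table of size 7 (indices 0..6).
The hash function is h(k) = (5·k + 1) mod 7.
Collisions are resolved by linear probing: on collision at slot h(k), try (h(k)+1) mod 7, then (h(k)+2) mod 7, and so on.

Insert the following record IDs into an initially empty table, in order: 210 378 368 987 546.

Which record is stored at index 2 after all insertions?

210 hashes to 1; slot 1 is free → place at 1.
378 hashes to 1; 1 taken → place at 2.
368 hashes to 0; slot 0 is free → place at 0.
987 hashes to 1; 1,2 taken → place at 3.
546 hashes to 1; 1,2,3 taken → place at 4.
Table: [368, 210, 378, 987, 546, —, —]

378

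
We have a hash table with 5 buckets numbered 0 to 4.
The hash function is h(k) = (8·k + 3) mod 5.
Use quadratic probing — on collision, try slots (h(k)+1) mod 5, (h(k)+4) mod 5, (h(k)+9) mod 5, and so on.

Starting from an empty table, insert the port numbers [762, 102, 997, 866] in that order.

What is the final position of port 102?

Insert 762: h=4, slot 4 empty -> index 4.
Insert 102: h=4, slot 4 occupied -> index 0.
Insert 997: h=4, slots 4,0 occupied -> index 3.
Insert 866: h=1, slot 1 empty -> index 1.
Table: [102, 866, -, 997, 762]

0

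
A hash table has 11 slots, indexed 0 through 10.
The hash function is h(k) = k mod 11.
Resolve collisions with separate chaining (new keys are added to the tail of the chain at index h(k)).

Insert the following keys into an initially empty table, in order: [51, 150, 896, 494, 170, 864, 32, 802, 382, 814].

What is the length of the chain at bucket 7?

2

Insert 51: h=7, bucket 7 empty → new chain.
Insert 150: h=7, bucket 7 nonempty → append to chain.
Insert 896: h=5, bucket 5 empty → new chain.
Insert 494: h=10, bucket 10 empty → new chain.
Insert 170: h=5, bucket 5 nonempty → append to chain.
Insert 864: h=6, bucket 6 empty → new chain.
Insert 32: h=10, bucket 10 nonempty → append to chain.
Insert 802: h=10, bucket 10 nonempty → append to chain.
Insert 382: h=8, bucket 8 empty → new chain.
Insert 814: h=0, bucket 0 empty → new chain.
Final buckets:
0: 814
1: ∅
2: ∅
3: ∅
4: ∅
5: 896 -> 170
6: 864
7: 51 -> 150
8: 382
9: ∅
10: 494 -> 32 -> 802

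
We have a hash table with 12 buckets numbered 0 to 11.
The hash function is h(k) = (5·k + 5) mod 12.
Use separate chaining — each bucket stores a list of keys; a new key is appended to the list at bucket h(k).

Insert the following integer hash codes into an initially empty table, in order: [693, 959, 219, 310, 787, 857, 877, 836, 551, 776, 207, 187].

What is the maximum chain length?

2

693 -> bucket 2
959 -> bucket 0
219 -> bucket 8
310 -> bucket 7
787 -> bucket 4
857 -> bucket 6
877 -> bucket 10
836 -> bucket 9
551 -> bucket 0 (collision)
776 -> bucket 9 (collision)
207 -> bucket 8 (collision)
187 -> bucket 4 (collision)
Final buckets:
0: 959 -> 551
1: ∅
2: 693
3: ∅
4: 787 -> 187
5: ∅
6: 857
7: 310
8: 219 -> 207
9: 836 -> 776
10: 877
11: ∅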